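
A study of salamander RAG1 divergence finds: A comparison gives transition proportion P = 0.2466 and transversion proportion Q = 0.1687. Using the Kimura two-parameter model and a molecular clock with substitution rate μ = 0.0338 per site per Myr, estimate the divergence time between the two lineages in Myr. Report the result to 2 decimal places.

Under the Kimura two-parameter model, d = −½ ln(1 − 2P − Q) − ¼ ln(1 − 2Q).
1 − 2P − Q = 0.3381, giving −½ ln(0.3381) = 0.542207.
1 − 2Q = 0.6626, giving −¼ ln(0.6626) = 0.102896.
d = 0.542207 + 0.102896 = 0.645103.
Under a molecular clock d = 2μt, so t = d/(2μ) = 0.645103 / (2 × 0.0338) = 9.54 Myr.

9.54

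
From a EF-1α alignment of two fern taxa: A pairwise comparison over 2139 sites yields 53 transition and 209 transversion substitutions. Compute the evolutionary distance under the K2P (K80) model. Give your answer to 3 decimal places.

0.134

P = 53/2139 ≈ 0.024778 and Q = 209/2139 ≈ 0.097709.
Under the Kimura two-parameter model, d = −½ ln(1 − 2P − Q) − ¼ ln(1 − 2Q).
1 − 2P − Q = 0.852735, giving −½ ln(0.852735) = 0.079653.
1 − 2Q = 0.804582, giving −¼ ln(0.804582) = 0.054358.
d = 0.079653 + 0.054358 = 0.134011.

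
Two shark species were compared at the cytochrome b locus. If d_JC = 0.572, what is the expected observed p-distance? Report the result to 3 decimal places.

0.400

p = (3/4)(1 − e^(−4d/3)) = 0.75 × (1 − e^(-0.762667)) = 0.75 × (1 − 0.466421) = 0.400184.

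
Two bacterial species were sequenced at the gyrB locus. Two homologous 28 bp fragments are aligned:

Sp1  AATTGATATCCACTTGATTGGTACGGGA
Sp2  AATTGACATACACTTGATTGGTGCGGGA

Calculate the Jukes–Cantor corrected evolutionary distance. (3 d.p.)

0.116

The sequences differ at 3 of 28 sites (7, 10, 23), so p = 3/28 ≈ 0.107143.
d = −(3/4) ln(1 − 4p/3) = −0.75 ln(1 − 0.142857) = −0.75 ln(0.857143)
  = −0.75 × (-0.154151) = 0.115613 substitutions/site.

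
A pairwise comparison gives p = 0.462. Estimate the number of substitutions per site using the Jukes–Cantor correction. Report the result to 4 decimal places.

0.7178

d = −(3/4) ln(1 − 4p/3) = −0.75 ln(1 − 0.616) = −0.75 ln(0.384)
  = −0.75 × (-0.957113) = 0.717835 substitutions/site.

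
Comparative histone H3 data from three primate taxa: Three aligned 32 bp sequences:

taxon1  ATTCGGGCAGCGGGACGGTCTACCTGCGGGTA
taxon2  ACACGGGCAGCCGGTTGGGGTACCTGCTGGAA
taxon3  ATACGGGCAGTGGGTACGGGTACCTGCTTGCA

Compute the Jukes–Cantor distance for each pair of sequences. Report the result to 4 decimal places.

taxon1–taxon2: 9/32 sites differ → p = 0.28125, d = −0.75 ln(1 − 0.375) = 0.352503 ≈ 0.3525.
taxon1–taxon3: 10/32 sites differ → p = 0.3125, d = −0.75 ln(1 − 0.416667) = 0.404248 ≈ 0.4042.
taxon2–taxon3: 7/32 sites differ → p = 0.21875, d = −0.75 ln(1 − 0.291667) = 0.258631 ≈ 0.2586.

d(taxon1,taxon2) = 0.3525, d(taxon1,taxon3) = 0.4042, d(taxon2,taxon3) = 0.2586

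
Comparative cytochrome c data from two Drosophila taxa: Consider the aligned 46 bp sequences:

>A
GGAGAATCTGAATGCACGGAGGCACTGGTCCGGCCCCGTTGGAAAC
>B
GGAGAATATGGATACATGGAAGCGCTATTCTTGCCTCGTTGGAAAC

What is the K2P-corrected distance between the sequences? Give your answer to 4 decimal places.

Of 46 sites, 8 differences are transitions and 3 are transversions, so P = 8/46 ≈ 0.173913 and Q = 3/46 ≈ 0.065217.
Under the Kimura two-parameter model, d = −½ ln(1 − 2P − Q) − ¼ ln(1 − 2Q).
1 − 2P − Q = 0.586957, giving −½ ln(0.586957) = 0.266402.
1 − 2Q = 0.869566, giving −¼ ln(0.869566) = 0.034940.
d = 0.266402 + 0.034940 = 0.301342.

0.3013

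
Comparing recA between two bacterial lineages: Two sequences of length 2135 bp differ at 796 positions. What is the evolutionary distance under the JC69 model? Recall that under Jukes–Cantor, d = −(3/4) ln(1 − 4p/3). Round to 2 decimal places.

0.52

p = 796/2135 ≈ 0.372834.
d = −(3/4) ln(1 − 4p/3) = −0.75 ln(1 − 0.497112) = −0.75 ln(0.502888)
  = −0.75 × (-0.687388) = 0.515541 substitutions/site.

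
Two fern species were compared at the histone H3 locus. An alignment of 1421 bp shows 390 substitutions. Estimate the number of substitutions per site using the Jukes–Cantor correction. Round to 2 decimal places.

p = 390/1421 ≈ 0.274455.
d = −(3/4) ln(1 − 4p/3) = −0.75 ln(1 − 0.36594) = −0.75 ln(0.63406)
  = −0.75 × (-0.455612) = 0.341709 substitutions/site.

0.34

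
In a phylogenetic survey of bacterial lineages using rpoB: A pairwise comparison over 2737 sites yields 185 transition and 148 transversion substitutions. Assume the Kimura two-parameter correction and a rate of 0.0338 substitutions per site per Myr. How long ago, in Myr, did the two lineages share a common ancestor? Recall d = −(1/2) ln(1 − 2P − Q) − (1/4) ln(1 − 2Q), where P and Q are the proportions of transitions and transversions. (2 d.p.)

1.98

P = 185/2737 ≈ 0.067592 and Q = 148/2737 ≈ 0.054074.
Under the Kimura two-parameter model, d = −½ ln(1 − 2P − Q) − ¼ ln(1 − 2Q).
1 − 2P − Q = 0.810742, giving −½ ln(0.810742) = 0.104903.
1 − 2Q = 0.891852, giving −¼ ln(0.891852) = 0.028614.
d = 0.104903 + 0.028614 = 0.133517.
Under a molecular clock d = 2μt, so t = d/(2μ) = 0.133517 / (2 × 0.0338) = 1.98 Myr.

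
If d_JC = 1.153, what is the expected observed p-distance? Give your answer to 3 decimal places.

p = (3/4)(1 − e^(−4d/3)) = 0.75 × (1 − e^(-1.537333)) = 0.75 × (1 − 0.214954) = 0.588785.

0.589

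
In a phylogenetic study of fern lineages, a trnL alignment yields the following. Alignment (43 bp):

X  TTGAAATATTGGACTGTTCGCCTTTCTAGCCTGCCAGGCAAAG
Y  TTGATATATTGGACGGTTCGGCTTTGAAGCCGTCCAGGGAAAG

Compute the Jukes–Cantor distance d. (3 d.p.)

The sequences differ at 8 of 43 sites (5, 15, 21, 26, 27, 32, 33, 39), so p = 8/43 ≈ 0.186047.
d = −(3/4) ln(1 − 4p/3) = −0.75 ln(1 − 0.248063) = −0.75 ln(0.751937)
  = −0.75 × (-0.285103) = 0.213827 substitutions/site.

0.214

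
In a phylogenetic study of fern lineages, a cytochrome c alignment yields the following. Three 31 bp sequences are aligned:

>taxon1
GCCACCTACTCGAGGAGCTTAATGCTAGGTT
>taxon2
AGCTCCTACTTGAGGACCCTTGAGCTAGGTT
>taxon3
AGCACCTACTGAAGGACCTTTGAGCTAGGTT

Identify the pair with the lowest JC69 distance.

taxon2 and taxon3

taxon1–taxon2: 9/31 differ, p = 0.290, d = 0.367.
taxon1–taxon3: 8/31 differ, p = 0.258, d = 0.316.
taxon2–taxon3: 4/31 differ, p = 0.129, d = 0.142.
The smallest distance is between taxon2 and taxon3.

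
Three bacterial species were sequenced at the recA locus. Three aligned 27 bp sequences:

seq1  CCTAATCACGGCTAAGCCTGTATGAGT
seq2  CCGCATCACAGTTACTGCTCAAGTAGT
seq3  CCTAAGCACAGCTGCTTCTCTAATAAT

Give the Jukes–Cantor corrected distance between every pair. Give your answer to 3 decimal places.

d(seq1,seq2) = 0.588, d(seq1,seq3) = 0.511, d(seq2,seq3) = 0.441

seq1–seq2: 11/27 sites differ → p ≈ 0.407407, d = −0.75 ln(1 − 0.543209) = 0.587647 ≈ 0.588.
seq1–seq3: 10/27 sites differ → p ≈ 0.37037, d = −0.75 ln(1 − 0.493827) = 0.510658 ≈ 0.511.
seq2–seq3: 9/27 sites differ → p ≈ 0.333333, d = −0.75 ln(1 − 0.444444) = 0.440839 ≈ 0.441.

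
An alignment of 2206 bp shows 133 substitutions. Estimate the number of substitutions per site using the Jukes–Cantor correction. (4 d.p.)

0.0629

p = 133/2206 ≈ 0.06029.
d = −(3/4) ln(1 − 4p/3) = −0.75 ln(1 − 0.080387) = −0.75 ln(0.919613)
  = −0.75 × (-0.083802) = 0.062852 substitutions/site.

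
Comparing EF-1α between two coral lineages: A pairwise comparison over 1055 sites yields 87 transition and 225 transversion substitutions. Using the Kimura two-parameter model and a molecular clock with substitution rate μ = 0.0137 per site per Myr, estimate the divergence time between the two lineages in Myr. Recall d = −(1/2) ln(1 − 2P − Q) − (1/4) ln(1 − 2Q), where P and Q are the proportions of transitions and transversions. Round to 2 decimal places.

P = 87/1055 ≈ 0.082464 and Q = 225/1055 ≈ 0.21327.
Under the Kimura two-parameter model, d = −½ ln(1 − 2P − Q) − ¼ ln(1 − 2Q).
1 − 2P − Q = 0.621802, giving −½ ln(0.621802) = 0.237567.
1 − 2Q = 0.57346, giving −¼ ln(0.57346) = 0.139017.
d = 0.237567 + 0.139017 = 0.376584.
Under a molecular clock d = 2μt, so t = d/(2μ) = 0.376584 / (2 × 0.0137) = 13.74 Myr.

13.74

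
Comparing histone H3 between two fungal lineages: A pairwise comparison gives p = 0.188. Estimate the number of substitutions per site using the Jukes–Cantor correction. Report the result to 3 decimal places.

0.216

d = −(3/4) ln(1 − 4p/3) = −0.75 ln(1 − 0.250667) = −0.75 ln(0.749333)
  = −0.75 × (-0.288572) = 0.216429 substitutions/site.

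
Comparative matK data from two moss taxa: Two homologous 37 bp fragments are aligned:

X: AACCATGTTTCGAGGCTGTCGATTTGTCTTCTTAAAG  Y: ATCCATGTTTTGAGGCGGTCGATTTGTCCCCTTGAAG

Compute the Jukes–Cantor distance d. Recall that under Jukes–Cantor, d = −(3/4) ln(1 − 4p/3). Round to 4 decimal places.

The sequences differ at 6 of 37 sites (2, 11, 17, 29, 30, 34), so p = 6/37 ≈ 0.162162.
d = −(3/4) ln(1 − 4p/3) = −0.75 ln(1 − 0.216216) = −0.75 ln(0.783784)
  = −0.75 × (-0.243622) = 0.182717 substitutions/site.

0.1827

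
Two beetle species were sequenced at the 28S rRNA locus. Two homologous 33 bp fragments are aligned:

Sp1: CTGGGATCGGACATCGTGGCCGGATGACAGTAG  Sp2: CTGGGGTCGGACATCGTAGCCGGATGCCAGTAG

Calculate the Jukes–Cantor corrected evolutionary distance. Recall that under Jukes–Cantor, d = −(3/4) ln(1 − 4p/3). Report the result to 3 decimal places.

The sequences differ at 3 of 33 sites (6, 18, 27), so p = 3/33 ≈ 0.090909.
d = −(3/4) ln(1 − 4p/3) = −0.75 ln(1 − 0.121212) = −0.75 ln(0.878788)
  = −0.75 × (-0.129212) = 0.096909 substitutions/site.

0.097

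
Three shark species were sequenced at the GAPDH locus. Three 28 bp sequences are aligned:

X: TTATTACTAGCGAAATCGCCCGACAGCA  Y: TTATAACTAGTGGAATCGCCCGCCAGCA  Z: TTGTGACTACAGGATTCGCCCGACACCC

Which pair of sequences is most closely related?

X–Y: 4/28 differ, p = 0.143, d = 0.158.
X–Z: 8/28 differ, p = 0.286, d = 0.360.
Y–Z: 8/28 differ, p = 0.286, d = 0.360.
The smallest distance is between X and Y.

X and Y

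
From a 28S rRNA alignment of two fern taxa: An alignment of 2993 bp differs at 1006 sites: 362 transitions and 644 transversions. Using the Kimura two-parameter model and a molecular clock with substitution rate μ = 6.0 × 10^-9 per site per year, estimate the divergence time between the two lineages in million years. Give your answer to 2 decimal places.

37.17

P = 362/2993 ≈ 0.120949 and Q = 644/2993 ≈ 0.215169.
Under the Kimura two-parameter model, d = −½ ln(1 − 2P − Q) − ¼ ln(1 − 2Q).
1 − 2P − Q = 0.542933, giving −½ ln(0.542933) = 0.305385.
1 − 2Q = 0.569662, giving −¼ ln(0.569662) = 0.140678.
d = 0.305385 + 0.140678 = 0.446063.
Under a molecular clock d = 2μt, so t = d/(2μ) = 0.446063 / (2 × 6.0 × 10^-9) = 37.17 million years.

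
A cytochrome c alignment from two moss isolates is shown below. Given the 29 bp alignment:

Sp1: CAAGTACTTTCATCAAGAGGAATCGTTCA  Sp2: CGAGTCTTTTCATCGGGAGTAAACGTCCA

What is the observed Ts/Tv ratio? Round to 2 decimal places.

Transitions are A↔G and C↔T; transversions are all other mismatches.
Transitions: 5. Transversions: 3.
R = 5/3 = 1.666666… ≈ 1.67 (to 2 d.p.).

1.67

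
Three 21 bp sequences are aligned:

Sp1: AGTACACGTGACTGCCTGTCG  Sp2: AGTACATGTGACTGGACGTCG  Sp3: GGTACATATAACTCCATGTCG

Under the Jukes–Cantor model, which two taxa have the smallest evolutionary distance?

Sp1 and Sp2

Sp1–Sp2: 4/21 differ, p = 0.190, d = 0.220.
Sp1–Sp3: 6/21 differ, p = 0.286, d = 0.360.
Sp2–Sp3: 6/21 differ, p = 0.286, d = 0.360.
The smallest distance is between Sp1 and Sp2.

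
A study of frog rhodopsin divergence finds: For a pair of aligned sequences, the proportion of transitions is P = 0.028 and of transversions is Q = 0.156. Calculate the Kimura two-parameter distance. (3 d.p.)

0.213

Under the Kimura two-parameter model, d = −½ ln(1 − 2P − Q) − ¼ ln(1 − 2Q).
1 − 2P − Q = 0.788, giving −½ ln(0.788) = 0.119129.
1 − 2Q = 0.688, giving −¼ ln(0.688) = 0.093492.
d = 0.119129 + 0.093492 = 0.212621.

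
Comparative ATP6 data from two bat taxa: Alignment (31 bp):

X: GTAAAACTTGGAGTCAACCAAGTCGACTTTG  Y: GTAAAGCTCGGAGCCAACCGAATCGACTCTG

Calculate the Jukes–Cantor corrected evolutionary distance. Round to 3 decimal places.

The sequences differ at 6 of 31 sites (6, 9, 14, 20, 22, 29), so p = 6/31 ≈ 0.193548.
d = −(3/4) ln(1 − 4p/3) = −0.75 ln(1 − 0.258064) = −0.75 ln(0.741936)
  = −0.75 × (-0.298492) = 0.223869 substitutions/site.

0.224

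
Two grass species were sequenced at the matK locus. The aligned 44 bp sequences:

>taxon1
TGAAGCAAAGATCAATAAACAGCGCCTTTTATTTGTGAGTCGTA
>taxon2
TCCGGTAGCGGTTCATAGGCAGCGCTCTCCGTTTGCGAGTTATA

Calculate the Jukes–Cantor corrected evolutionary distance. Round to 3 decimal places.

0.643

The sequences differ at 19 of 44 sites, so p = 19/44 ≈ 0.431818.
d = −(3/4) ln(1 − 4p/3) = −0.75 ln(1 − 0.575757) = −0.75 ln(0.424243)
  = −0.75 × (-0.857449) = 0.643087 substitutions/site.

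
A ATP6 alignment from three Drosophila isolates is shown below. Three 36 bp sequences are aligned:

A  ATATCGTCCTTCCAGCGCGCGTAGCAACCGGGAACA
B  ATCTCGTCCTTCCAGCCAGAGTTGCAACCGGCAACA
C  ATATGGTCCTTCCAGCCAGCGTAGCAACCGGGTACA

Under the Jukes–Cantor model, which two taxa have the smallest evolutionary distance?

A–B: 6/36 differ, p = 0.167, d = 0.188.
A–C: 4/36 differ, p = 0.111, d = 0.120.
B–C: 6/36 differ, p = 0.167, d = 0.188.
The smallest distance is between A and C.

A and C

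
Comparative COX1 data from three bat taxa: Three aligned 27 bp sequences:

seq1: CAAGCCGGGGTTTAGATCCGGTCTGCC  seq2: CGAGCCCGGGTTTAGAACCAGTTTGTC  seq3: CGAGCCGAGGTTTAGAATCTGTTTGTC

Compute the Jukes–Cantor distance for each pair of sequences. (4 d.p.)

seq1–seq2: 6/27 sites differ → p ≈ 0.222222, d = −0.75 ln(1 − 0.296296) = 0.263548 ≈ 0.2635.
seq1–seq3: 7/27 sites differ → p ≈ 0.259259, d = −0.75 ln(1 − 0.345679) = 0.318118 ≈ 0.3181.
seq2–seq3: 4/27 sites differ → p ≈ 0.148148, d = −0.75 ln(1 − 0.197531) = 0.165047 ≈ 0.1650.

d(seq1,seq2) = 0.2635, d(seq1,seq3) = 0.3181, d(seq2,seq3) = 0.1650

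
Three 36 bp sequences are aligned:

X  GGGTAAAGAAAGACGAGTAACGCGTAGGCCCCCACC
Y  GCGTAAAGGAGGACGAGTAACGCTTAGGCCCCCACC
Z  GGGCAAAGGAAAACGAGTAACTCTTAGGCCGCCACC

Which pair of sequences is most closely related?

X and Y

X–Y: 4/36 differ, p = 0.111, d = 0.120.
X–Z: 6/36 differ, p = 0.167, d = 0.188.
Y–Z: 6/36 differ, p = 0.167, d = 0.188.
The smallest distance is between X and Y.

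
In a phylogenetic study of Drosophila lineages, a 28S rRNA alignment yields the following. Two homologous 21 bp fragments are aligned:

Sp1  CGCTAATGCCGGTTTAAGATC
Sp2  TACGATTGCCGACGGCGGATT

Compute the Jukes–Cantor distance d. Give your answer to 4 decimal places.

The sequences differ at 11 of 21 sites, so p = 11/21 ≈ 0.52381.
d = −(3/4) ln(1 − 4p/3) = −0.75 ln(1 − 0.698413) = −0.75 ln(0.301587)
  = −0.75 × (-1.198697) = 0.899023 substitutions/site.

0.8990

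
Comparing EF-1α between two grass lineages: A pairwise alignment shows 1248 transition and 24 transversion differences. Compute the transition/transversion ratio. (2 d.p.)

R = 1248/24 = 52.00.

52.00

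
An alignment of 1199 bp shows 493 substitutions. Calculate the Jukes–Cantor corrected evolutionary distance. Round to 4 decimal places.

0.5959

p = 493/1199 ≈ 0.411176.
d = −(3/4) ln(1 − 4p/3) = −0.75 ln(1 − 0.548235) = −0.75 ln(0.451765)
  = −0.75 × (-0.794593) = 0.595945 substitutions/site.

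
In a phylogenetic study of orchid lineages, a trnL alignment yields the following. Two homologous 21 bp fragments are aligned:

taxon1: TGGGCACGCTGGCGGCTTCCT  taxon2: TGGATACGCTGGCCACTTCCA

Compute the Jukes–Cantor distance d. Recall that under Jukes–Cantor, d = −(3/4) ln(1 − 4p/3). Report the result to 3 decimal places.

The sequences differ at 5 of 21 sites (4, 5, 14, 15, 21), so p = 5/21 ≈ 0.238095.
d = −(3/4) ln(1 − 4p/3) = −0.75 ln(1 − 0.31746) = −0.75 ln(0.68254)
  = −0.75 × (-0.381934) = 0.286451 substitutions/site.

0.286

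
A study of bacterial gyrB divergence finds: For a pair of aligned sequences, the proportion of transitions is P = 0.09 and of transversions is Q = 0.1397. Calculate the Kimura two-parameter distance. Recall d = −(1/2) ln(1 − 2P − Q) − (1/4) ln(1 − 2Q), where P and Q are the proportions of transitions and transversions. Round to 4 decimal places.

Under the Kimura two-parameter model, d = −½ ln(1 − 2P − Q) − ¼ ln(1 − 2Q).
1 − 2P − Q = 0.6803, giving −½ ln(0.6803) = 0.192611.
1 − 2Q = 0.7206, giving −¼ ln(0.7206) = 0.081918.
d = 0.192611 + 0.081918 = 0.274529.

0.2745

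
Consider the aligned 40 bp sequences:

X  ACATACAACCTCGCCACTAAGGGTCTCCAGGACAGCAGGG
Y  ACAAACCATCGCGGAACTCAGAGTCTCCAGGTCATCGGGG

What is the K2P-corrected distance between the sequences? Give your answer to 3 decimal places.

Of 40 sites, 3 differences are transitions and 8 are transversions, so P = 3/40 = 0.075 and Q = 8/40 = 0.2.
Under the Kimura two-parameter model, d = −½ ln(1 − 2P − Q) − ¼ ln(1 − 2Q).
1 − 2P − Q = 0.65, giving −½ ln(0.65) = 0.215391.
1 − 2Q = 0.6, giving −¼ ln(0.6) = 0.127706.
d = 0.215391 + 0.127706 = 0.343097.

0.343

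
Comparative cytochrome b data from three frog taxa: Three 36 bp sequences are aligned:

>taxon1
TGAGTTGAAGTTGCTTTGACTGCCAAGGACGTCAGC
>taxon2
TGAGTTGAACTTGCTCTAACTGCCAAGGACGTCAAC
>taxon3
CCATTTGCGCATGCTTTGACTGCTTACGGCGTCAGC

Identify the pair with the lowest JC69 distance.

taxon1–taxon2: 4/36 differ, p = 0.111, d = 0.120.
taxon1–taxon3: 11/36 differ, p = 0.306, d = 0.392.
taxon2–taxon3: 13/36 differ, p = 0.361, d = 0.493.
The smallest distance is between taxon1 and taxon2.

taxon1 and taxon2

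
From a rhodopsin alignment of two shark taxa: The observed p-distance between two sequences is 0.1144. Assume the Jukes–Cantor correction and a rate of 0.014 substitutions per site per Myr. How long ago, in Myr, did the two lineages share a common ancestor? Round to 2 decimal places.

4.43

d = −(3/4) ln(1 − 4p/3) = −0.75 ln(1 − 0.152533) = −0.75 ln(0.847467)
  = −0.75 × (-0.165503) = 0.124127 substitutions/site.
Under a molecular clock d = 2μt, so t = d/(2μ) = 0.124127 / (2 × 0.014) = 4.43 Myr.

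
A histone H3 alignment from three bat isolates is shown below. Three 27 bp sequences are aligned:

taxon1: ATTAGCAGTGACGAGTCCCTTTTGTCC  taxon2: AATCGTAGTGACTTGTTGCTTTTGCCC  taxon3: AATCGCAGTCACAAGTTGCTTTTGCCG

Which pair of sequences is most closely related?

taxon1–taxon2: 8/27 differ, p = 0.296, d = 0.377.
taxon1–taxon3: 8/27 differ, p = 0.296, d = 0.377.
taxon2–taxon3: 5/27 differ, p = 0.185, d = 0.213.
The smallest distance is between taxon2 and taxon3.

taxon2 and taxon3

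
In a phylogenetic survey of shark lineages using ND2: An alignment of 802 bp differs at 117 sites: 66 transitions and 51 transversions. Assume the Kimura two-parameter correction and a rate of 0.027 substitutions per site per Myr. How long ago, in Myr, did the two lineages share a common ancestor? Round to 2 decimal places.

P = 66/802 ≈ 0.082294 and Q = 51/802 ≈ 0.063591.
Under the Kimura two-parameter model, d = −½ ln(1 − 2P − Q) − ¼ ln(1 − 2Q).
1 − 2P − Q = 0.771821, giving −½ ln(0.771821) = 0.129501.
1 − 2Q = 0.872818, giving −¼ ln(0.872818) = 0.034007.
d = 0.129501 + 0.034007 = 0.163508.
Under a molecular clock d = 2μt, so t = d/(2μ) = 0.163508 / (2 × 0.027) = 3.03 Myr.

3.03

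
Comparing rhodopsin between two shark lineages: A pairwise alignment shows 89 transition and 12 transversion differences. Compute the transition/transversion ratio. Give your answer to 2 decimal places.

7.42

R = 89/12 = 7.416666… ≈ 7.42 (to 2 d.p.).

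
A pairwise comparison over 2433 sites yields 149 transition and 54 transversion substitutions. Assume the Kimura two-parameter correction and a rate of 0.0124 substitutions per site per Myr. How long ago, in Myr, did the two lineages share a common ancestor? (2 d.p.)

3.61

P = 149/2433 ≈ 0.061241 and Q = 54/2433 ≈ 0.022195.
Under the Kimura two-parameter model, d = −½ ln(1 − 2P − Q) − ¼ ln(1 − 2Q).
1 − 2P − Q = 0.855323, giving −½ ln(0.855323) = 0.078138.
1 − 2Q = 0.95561, giving −¼ ln(0.95561) = 0.011351.
d = 0.078138 + 0.011351 = 0.089489.
Under a molecular clock d = 2μt, so t = d/(2μ) = 0.089489 / (2 × 0.0124) = 3.61 Myr.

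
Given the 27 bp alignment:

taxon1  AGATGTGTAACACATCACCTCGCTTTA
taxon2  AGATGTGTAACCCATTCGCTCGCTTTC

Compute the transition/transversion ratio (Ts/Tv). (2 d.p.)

Transitions are A↔G and C↔T; transversions are all other mismatches.
Transitions: 1. Transversions: 4.
R = 1/4 = 0.25.

0.25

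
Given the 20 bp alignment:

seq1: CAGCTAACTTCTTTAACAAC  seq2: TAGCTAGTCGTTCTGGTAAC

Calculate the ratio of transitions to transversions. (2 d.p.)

9.00

Transitions are A↔G and C↔T; transversions are all other mismatches.
Transitions: 9. Transversions: 1.
R = 9/1 = 9.00.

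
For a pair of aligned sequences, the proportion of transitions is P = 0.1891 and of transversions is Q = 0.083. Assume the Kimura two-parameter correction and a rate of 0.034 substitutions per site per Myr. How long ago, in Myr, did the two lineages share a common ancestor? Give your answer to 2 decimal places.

Under the Kimura two-parameter model, d = −½ ln(1 − 2P − Q) − ¼ ln(1 − 2Q).
1 − 2P − Q = 0.5388, giving −½ ln(0.5388) = 0.309205.
1 − 2Q = 0.834, giving −¼ ln(0.834) = 0.045380.
d = 0.309205 + 0.045380 = 0.354585.
Under a molecular clock d = 2μt, so t = d/(2μ) = 0.354585 / (2 × 0.034) = 5.21 Myr.

5.21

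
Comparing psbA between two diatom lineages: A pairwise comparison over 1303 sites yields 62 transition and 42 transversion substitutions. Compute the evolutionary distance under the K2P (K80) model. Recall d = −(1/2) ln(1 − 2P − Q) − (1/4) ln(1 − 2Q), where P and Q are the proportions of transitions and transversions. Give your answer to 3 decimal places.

P = 62/1303 ≈ 0.047583 and Q = 42/1303 ≈ 0.032233.
Under the Kimura two-parameter model, d = −½ ln(1 − 2P − Q) − ¼ ln(1 − 2Q).
1 − 2P − Q = 0.872601, giving −½ ln(0.872601) = 0.068138.
1 − 2Q = 0.935534, giving −¼ ln(0.935534) = 0.016659.
d = 0.068138 + 0.016659 = 0.084797.

0.085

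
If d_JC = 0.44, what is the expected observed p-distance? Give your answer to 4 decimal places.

0.3329

p = (3/4)(1 − e^(−4d/3)) = 0.75 × (1 − e^(-0.586667)) = 0.75 × (1 − 0.556178) = 0.332867.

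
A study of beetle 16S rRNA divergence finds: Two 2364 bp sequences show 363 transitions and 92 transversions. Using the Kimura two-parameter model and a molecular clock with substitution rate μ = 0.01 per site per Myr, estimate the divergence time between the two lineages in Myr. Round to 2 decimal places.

11.63

P = 363/2364 ≈ 0.153553 and Q = 92/2364 ≈ 0.038917.
Under the Kimura two-parameter model, d = −½ ln(1 − 2P − Q) − ¼ ln(1 − 2Q).
1 − 2P − Q = 0.653977, giving −½ ln(0.653977) = 0.212342.
1 − 2Q = 0.922166, giving −¼ ln(0.922166) = 0.020258.
d = 0.212342 + 0.020258 = 0.232600.
Under a molecular clock d = 2μt, so t = d/(2μ) = 0.232600 / (2 × 0.01) = 11.63 Myr.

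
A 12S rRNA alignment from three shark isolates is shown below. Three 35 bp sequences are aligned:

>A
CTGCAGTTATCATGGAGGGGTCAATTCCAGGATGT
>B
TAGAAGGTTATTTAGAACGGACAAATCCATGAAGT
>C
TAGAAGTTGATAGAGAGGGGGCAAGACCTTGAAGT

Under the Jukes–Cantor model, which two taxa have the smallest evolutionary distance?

A–B: 15/35 differ, p = 0.429, d = 0.635.
A–C: 14/35 differ, p = 0.400, d = 0.572.
B–C: 10/35 differ, p = 0.286, d = 0.360.
The smallest distance is between B and C.

B and C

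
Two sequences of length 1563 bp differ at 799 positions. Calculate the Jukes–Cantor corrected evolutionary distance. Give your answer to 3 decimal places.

0.858

p = 799/1563 ≈ 0.511196.
d = −(3/4) ln(1 − 4p/3) = −0.75 ln(1 − 0.681595) = −0.75 ln(0.318405)
  = −0.75 × (-1.144431) = 0.858323 substitutions/site.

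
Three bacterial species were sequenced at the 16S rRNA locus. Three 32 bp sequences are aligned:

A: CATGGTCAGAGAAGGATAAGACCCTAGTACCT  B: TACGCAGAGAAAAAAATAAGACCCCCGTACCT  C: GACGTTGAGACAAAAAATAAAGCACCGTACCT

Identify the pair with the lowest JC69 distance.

A–B: 10/32 differ, p = 0.313, d = 0.404.
A–C: 14/32 differ, p = 0.438, d = 0.657.
B–C: 9/32 differ, p = 0.281, d = 0.353.
The smallest distance is between B and C.

B and C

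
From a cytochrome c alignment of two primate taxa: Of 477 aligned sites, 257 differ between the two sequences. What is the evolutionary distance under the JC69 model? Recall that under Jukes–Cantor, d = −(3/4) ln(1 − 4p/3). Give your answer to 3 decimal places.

p = 257/477 ≈ 0.538784.
d = −(3/4) ln(1 − 4p/3) = −0.75 ln(1 − 0.718379) = −0.75 ln(0.281621)
  = −0.75 × (-1.267193) = 0.950395 substitutions/site.

0.950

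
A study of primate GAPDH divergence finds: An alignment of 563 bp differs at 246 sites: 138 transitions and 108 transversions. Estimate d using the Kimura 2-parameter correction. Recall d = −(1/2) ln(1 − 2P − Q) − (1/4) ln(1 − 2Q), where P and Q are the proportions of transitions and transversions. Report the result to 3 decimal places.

P = 138/563 ≈ 0.245115 and Q = 108/563 ≈ 0.191829.
Under the Kimura two-parameter model, d = −½ ln(1 − 2P − Q) − ¼ ln(1 − 2Q).
1 − 2P − Q = 0.317941, giving −½ ln(0.317941) = 0.572945.
1 − 2Q = 0.616342, giving −¼ ln(0.616342) = 0.120988.
d = 0.572945 + 0.120988 = 0.693933.

0.694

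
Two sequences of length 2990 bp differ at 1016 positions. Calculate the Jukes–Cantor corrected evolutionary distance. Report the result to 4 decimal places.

0.4526

p = 1016/2990 ≈ 0.339799.
d = −(3/4) ln(1 − 4p/3) = −0.75 ln(1 − 0.453065) = −0.75 ln(0.546935)
  = −0.75 × (-0.603425) = 0.452569 substitutions/site.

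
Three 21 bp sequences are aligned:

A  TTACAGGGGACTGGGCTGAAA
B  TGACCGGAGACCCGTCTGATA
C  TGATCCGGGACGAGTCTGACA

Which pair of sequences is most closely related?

B and C

A–B: 7/21 differ, p = 0.333, d = 0.441.
A–C: 8/21 differ, p = 0.381, d = 0.532.
B–C: 6/21 differ, p = 0.286, d = 0.360.
The smallest distance is between B and C.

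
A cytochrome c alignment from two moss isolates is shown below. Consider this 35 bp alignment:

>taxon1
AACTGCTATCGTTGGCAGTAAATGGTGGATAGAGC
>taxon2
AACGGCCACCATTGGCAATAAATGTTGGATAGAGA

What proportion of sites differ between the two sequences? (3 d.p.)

0.200

The sequences differ at 7 of 35 positions (sites 4, 7, 9, 11, 18, 25, 35).
p = 7/35 = 0.200.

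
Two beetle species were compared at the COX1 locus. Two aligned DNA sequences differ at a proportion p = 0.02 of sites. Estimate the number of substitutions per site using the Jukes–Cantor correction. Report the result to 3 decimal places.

0.020

d = −(3/4) ln(1 − 4p/3) = −0.75 ln(1 − 0.026667) = −0.75 ln(0.973333)
  = −0.75 × (-0.027029) = 0.020272 substitutions/site.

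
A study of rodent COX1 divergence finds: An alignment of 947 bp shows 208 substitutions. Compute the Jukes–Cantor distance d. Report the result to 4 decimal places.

0.2599

p = 208/947 ≈ 0.219641.
d = −(3/4) ln(1 − 4p/3) = −0.75 ln(1 − 0.292855) = −0.75 ln(0.707145)
  = −0.75 × (-0.346520) = 0.259890 substitutions/site.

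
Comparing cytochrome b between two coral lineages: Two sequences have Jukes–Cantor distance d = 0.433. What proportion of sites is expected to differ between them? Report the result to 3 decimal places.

0.329

p = (3/4)(1 − e^(−4d/3)) = 0.75 × (1 − e^(-0.577333)) = 0.75 × (1 − 0.561394) = 0.328955.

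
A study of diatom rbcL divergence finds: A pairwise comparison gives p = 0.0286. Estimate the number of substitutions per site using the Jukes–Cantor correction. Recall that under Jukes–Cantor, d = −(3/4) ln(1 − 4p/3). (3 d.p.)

d = −(3/4) ln(1 − 4p/3) = −0.75 ln(1 − 0.038133) = −0.75 ln(0.961867)
  = −0.75 × (-0.038879) = 0.029159 substitutions/site.

0.029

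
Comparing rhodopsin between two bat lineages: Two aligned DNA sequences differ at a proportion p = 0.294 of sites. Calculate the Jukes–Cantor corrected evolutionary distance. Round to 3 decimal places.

d = −(3/4) ln(1 − 4p/3) = −0.75 ln(1 − 0.392) = −0.75 ln(0.608)
  = −0.75 × (-0.497580) = 0.373185 substitutions/site.

0.373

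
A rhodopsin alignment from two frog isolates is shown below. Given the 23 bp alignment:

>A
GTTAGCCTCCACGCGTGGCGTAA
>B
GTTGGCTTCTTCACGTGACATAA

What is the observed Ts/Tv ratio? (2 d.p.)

6.00

Transitions are A↔G and C↔T; transversions are all other mismatches.
Transitions: 6. Transversions: 1.
R = 6/1 = 6.00.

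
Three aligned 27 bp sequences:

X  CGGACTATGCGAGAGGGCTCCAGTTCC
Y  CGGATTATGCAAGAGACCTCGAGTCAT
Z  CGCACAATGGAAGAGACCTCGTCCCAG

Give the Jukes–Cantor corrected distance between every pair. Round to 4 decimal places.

X–Y: 8/27 sites differ → p ≈ 0.296296, d = −0.75 ln(1 − 0.395061) = 0.376971 ≈ 0.3770.
X–Z: 13/27 sites differ → p ≈ 0.481481, d = −0.75 ln(1 − 0.641975) = 0.770364 ≈ 0.7704.
Y–Z: 8/27 sites differ → p ≈ 0.296296, d = −0.75 ln(1 − 0.395061) = 0.376971 ≈ 0.3770.

d(X,Y) = 0.3770, d(X,Z) = 0.7704, d(Y,Z) = 0.3770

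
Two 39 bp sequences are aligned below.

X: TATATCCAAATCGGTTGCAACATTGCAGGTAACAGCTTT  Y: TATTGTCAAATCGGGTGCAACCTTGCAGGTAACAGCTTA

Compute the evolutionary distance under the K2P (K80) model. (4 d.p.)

Of 39 sites, 1 differences are transitions and 5 are transversions, so P = 1/39 ≈ 0.025641 and Q = 5/39 ≈ 0.128205.
Under the Kimura two-parameter model, d = −½ ln(1 − 2P − Q) − ¼ ln(1 − 2Q).
1 − 2P − Q = 0.820513, giving −½ ln(0.820513) = 0.098913.
1 − 2Q = 0.74359, giving −¼ ln(0.74359) = 0.074066.
d = 0.098913 + 0.074066 = 0.172979.

0.1730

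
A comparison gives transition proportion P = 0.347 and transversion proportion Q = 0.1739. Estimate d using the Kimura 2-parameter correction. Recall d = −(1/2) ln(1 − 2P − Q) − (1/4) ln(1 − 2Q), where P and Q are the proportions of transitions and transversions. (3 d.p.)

1.119

Under the Kimura two-parameter model, d = −½ ln(1 − 2P − Q) − ¼ ln(1 − 2Q).
1 − 2P − Q = 0.1321, giving −½ ln(0.1321) = 1.012098.
1 − 2Q = 0.6522, giving −¼ ln(0.6522) = 0.106851.
d = 1.012098 + 0.106851 = 1.118949.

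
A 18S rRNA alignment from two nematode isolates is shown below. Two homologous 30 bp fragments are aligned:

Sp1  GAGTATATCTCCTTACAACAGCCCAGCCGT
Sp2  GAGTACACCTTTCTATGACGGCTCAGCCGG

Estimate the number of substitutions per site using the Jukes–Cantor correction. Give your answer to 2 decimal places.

The sequences differ at 10 of 30 sites (6, 8, 11, 12, 13, 16, 17, 20, 23, 30), so p = 10/30 ≈ 0.333333.
d = −(3/4) ln(1 − 4p/3) = −0.75 ln(1 − 0.444444) = −0.75 ln(0.555556)
  = −0.75 × (-0.587786) = 0.440840 substitutions/site.

0.44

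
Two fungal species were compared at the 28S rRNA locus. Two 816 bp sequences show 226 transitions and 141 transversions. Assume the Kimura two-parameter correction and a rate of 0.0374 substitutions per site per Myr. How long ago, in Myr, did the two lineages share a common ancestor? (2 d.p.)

P = 226/816 ≈ 0.276961 and Q = 141/816 ≈ 0.172794.
Under the Kimura two-parameter model, d = −½ ln(1 − 2P − Q) − ¼ ln(1 − 2Q).
1 − 2P − Q = 0.273284, giving −½ ln(0.273284) = 0.648622.
1 − 2Q = 0.654412, giving −¼ ln(0.654412) = 0.106005.
d = 0.648622 + 0.106005 = 0.754627.
Under a molecular clock d = 2μt, so t = d/(2μ) = 0.754627 / (2 × 0.0374) = 10.09 Myr.

10.09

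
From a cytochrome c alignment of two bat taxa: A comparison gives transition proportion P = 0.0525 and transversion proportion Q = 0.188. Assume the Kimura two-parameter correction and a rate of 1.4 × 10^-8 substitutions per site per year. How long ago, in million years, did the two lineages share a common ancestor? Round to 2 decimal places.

10.40

Under the Kimura two-parameter model, d = −½ ln(1 − 2P − Q) − ¼ ln(1 − 2Q).
1 − 2P − Q = 0.707, giving −½ ln(0.707) = 0.173362.
1 − 2Q = 0.624, giving −¼ ln(0.624) = 0.117901.
d = 0.173362 + 0.117901 = 0.291263.
Under a molecular clock d = 2μt, so t = d/(2μ) = 0.291263 / (2 × 1.4 × 10^-8) = 10.40 million years.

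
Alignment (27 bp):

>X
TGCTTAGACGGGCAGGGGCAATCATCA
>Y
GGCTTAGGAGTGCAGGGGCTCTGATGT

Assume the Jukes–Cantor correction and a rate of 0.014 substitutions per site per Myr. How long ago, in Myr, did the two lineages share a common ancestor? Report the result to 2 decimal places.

The sequences differ at 9 of 27 sites (1, 8, 9, 11, 20, 21, 23, 26, 27), so p = 9/27 ≈ 0.333333.
d = −(3/4) ln(1 − 4p/3) = −0.75 ln(1 − 0.444444) = −0.75 ln(0.555556)
  = −0.75 × (-0.587786) = 0.440840 substitutions/site.
Under a molecular clock d = 2μt, so t = d/(2μ) = 0.440840 / (2 × 0.014) = 15.74 Myr.

15.74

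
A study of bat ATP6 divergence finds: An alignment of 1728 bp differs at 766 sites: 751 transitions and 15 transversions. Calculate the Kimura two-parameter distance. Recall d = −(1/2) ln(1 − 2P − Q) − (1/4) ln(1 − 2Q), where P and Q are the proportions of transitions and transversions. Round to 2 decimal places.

P = 751/1728 ≈ 0.434606 and Q = 15/1728 ≈ 0.008681.
Under the Kimura two-parameter model, d = −½ ln(1 − 2P − Q) − ¼ ln(1 − 2Q).
1 − 2P − Q = 0.122107, giving −½ ln(0.122107) = 1.051429.
1 − 2Q = 0.982638, giving −¼ ln(0.982638) = 0.004379.
d = 1.051429 + 0.004379 = 1.055808.

1.06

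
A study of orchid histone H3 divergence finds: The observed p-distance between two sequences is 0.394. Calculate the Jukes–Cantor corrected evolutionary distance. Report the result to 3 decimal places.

d = −(3/4) ln(1 − 4p/3) = −0.75 ln(1 − 0.525333) = −0.75 ln(0.474667)
  = −0.75 × (-0.745142) = 0.558857 substitutions/site.

0.559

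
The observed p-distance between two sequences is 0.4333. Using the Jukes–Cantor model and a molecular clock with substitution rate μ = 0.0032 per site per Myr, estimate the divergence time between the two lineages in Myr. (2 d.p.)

d = −(3/4) ln(1 − 4p/3) = −0.75 ln(1 − 0.577733) = −0.75 ln(0.422267)
  = −0.75 × (-0.862117) = 0.646588 substitutions/site.
Under a molecular clock d = 2μt, so t = d/(2μ) = 0.646588 / (2 × 0.0032) = 101.03 Myr.

101.03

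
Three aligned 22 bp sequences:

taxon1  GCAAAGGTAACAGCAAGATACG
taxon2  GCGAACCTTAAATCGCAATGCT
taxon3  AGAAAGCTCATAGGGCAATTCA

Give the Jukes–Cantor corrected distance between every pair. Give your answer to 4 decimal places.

taxon1–taxon2: 11/22 sites differ → p = 0.5, d = −0.75 ln(1 − 0.666667) = 0.823960 ≈ 0.8240.
taxon1–taxon3: 11/22 sites differ → p = 0.5, d = −0.75 ln(1 − 0.666667) = 0.823960 ≈ 0.8240.
taxon2–taxon3: 10/22 sites differ → p ≈ 0.454545, d = −0.75 ln(1 − 0.60606) = 0.698667 ≈ 0.6987.

d(taxon1,taxon2) = 0.8240, d(taxon1,taxon3) = 0.8240, d(taxon2,taxon3) = 0.6987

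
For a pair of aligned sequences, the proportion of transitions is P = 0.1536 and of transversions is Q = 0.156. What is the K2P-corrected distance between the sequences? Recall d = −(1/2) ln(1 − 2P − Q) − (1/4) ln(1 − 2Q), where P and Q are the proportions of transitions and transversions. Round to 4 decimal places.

0.4046

Under the Kimura two-parameter model, d = −½ ln(1 − 2P − Q) − ¼ ln(1 − 2Q).
1 − 2P − Q = 0.5368, giving −½ ln(0.5368) = 0.311065.
1 − 2Q = 0.688, giving −¼ ln(0.688) = 0.093492.
d = 0.311065 + 0.093492 = 0.404557.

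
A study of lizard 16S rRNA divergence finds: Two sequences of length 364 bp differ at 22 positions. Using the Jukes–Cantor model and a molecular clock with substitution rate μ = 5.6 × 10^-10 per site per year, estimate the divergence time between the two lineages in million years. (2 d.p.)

56.26

p = 22/364 ≈ 0.06044.
d = −(3/4) ln(1 − 4p/3) = −0.75 ln(1 − 0.080587) = −0.75 ln(0.919413)
  = −0.75 × (-0.084020) = 0.063015 substitutions/site.
Under a molecular clock d = 2μt, so t = d/(2μ) = 0.063015 / (2 × 5.6 × 10^-10) = 56.26 million years.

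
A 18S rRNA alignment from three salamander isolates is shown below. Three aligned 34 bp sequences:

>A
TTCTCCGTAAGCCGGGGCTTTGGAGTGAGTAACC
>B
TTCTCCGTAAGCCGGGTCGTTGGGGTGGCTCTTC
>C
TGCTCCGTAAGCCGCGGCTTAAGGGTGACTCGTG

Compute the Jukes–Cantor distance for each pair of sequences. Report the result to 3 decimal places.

A–B: 8/34 sites differ → p ≈ 0.235294, d = −0.75 ln(1 − 0.313725) = 0.282358 ≈ 0.282.
A–C: 10/34 sites differ → p ≈ 0.294118, d = −0.75 ln(1 − 0.392157) = 0.373379 ≈ 0.373.
B–C: 9/34 sites differ → p ≈ 0.264706, d = −0.75 ln(1 − 0.352941) = 0.326488 ≈ 0.326.

d(A,B) = 0.282, d(A,C) = 0.373, d(B,C) = 0.326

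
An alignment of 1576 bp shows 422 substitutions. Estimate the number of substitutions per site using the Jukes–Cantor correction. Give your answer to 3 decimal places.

0.331

p = 422/1576 ≈ 0.267766.
d = −(3/4) ln(1 − 4p/3) = −0.75 ln(1 − 0.357021) = −0.75 ln(0.642979)
  = −0.75 × (-0.441643) = 0.331232 substitutions/site.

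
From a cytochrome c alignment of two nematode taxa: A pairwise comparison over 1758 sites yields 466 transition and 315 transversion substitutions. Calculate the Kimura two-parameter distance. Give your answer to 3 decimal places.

P = 466/1758 ≈ 0.265074 and Q = 315/1758 ≈ 0.179181.
Under the Kimura two-parameter model, d = −½ ln(1 − 2P − Q) − ¼ ln(1 − 2Q).
1 − 2P − Q = 0.290671, giving −½ ln(0.290671) = 0.617782.
1 − 2Q = 0.641638, giving −¼ ln(0.641638) = 0.110933.
d = 0.617782 + 0.110933 = 0.728715.

0.729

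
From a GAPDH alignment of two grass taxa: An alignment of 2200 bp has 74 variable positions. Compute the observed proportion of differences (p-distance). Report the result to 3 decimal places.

0.034

p = 74/2200 = 0.033636… ≈ 0.034 (to 3 d.p.).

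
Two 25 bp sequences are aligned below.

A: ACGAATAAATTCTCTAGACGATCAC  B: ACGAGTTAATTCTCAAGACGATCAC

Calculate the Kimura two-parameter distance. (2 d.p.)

0.13

Of 25 sites, 1 differences are transitions and 2 are transversions, so P = 1/25 = 0.04 and Q = 2/25 = 0.08.
Under the Kimura two-parameter model, d = −½ ln(1 − 2P − Q) − ¼ ln(1 − 2Q).
1 − 2P − Q = 0.84, giving −½ ln(0.84) = 0.087177.
1 − 2Q = 0.84, giving −¼ ln(0.84) = 0.043588.
d = 0.087177 + 0.043588 = 0.130765.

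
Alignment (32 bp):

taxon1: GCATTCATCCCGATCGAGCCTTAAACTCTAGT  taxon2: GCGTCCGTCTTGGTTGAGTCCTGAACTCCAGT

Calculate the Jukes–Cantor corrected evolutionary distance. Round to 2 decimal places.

0.46

The sequences differ at 11 of 32 sites, so p = 11/32 = 0.34375.
d = −(3/4) ln(1 − 4p/3) = −0.75 ln(1 − 0.458333) = −0.75 ln(0.541667)
  = −0.75 × (-0.613104) = 0.459828 substitutions/site.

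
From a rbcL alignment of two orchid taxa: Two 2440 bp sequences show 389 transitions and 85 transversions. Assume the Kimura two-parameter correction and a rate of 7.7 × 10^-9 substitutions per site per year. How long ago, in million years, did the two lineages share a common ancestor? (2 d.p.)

15.34

P = 389/2440 ≈ 0.159426 and Q = 85/2440 ≈ 0.034836.
Under the Kimura two-parameter model, d = −½ ln(1 − 2P − Q) − ¼ ln(1 − 2Q).
1 − 2P − Q = 0.646312, giving −½ ln(0.646312) = 0.218236.
1 − 2Q = 0.930328, giving −¼ ln(0.930328) = 0.018055.
d = 0.218236 + 0.018055 = 0.236291.
Under a molecular clock d = 2μt, so t = d/(2μ) = 0.236291 / (2 × 7.7 × 10^-9) = 15.34 million years.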